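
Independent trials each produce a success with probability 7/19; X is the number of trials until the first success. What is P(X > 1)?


P(X > 1) = P(first 1 trials all fail) = (1-p)^1 = (12/19)^1 = 12/19

12/19


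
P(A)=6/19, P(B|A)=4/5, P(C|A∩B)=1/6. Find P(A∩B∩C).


P(A∩B∩C) = P(A) * P(B|A) * P(C|A∩B)
= 6/19 * 4/5 * 1/6
= 24/95 * 1/6 = 4/95

4/95


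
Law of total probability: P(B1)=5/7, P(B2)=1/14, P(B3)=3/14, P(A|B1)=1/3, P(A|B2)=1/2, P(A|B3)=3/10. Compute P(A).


P(A) = P(A|B1)P(B1) + P(A|B2)P(B2) + P(A|B3)P(B3)
= 1/3*5/7 + 1/2*1/14 + 3/10*3/14
= 5/21 + 1/28 + 9/140 = 71/210

71/210


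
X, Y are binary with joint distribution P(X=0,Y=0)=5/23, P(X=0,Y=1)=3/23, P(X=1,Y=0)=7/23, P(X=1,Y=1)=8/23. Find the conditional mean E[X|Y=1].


P(Y=1) = 11/23
E[X|Y=1] = (0*3 + 1*8)/11 = 8/11

8/11


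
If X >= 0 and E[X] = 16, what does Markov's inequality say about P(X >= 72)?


Markov: P(X >= a) <= E[X]/a
P(X >= 72) <= 16/72 = 2/9

2/9


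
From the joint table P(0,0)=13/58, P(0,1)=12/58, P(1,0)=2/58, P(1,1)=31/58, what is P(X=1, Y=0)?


Read from table: P(X=1, Y=0) = 2/58 = 1/29

1/29


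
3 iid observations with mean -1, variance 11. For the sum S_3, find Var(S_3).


By independence, Var(S_n) = n*Var(X_1) = 3*11 = 33

33


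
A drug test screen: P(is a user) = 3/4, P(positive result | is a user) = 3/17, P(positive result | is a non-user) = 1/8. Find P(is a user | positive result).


P(A) = P(A|B)P(B) + P(A|B')P(B') = 3/17*3/4 + 1/8*1/4 = 89/544
P(B|A) = P(A|B)P(B)/P(A) = (9/68)/(89/544) = 72/89

72/89


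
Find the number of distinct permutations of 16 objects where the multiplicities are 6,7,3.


16! = 20922789888000
Denominator: 6!=720 * 7!=5040 * 3!=6
Coefficient = 20922789888000 / 21772800 = 960960

960960


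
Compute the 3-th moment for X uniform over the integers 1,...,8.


E[X^3] = (1/8) * sum(x^3 for x=1..8)
= 1296/8 = 162

162


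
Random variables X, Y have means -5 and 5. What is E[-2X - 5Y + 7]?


E[-2X - 5Y + 7] = -2*E[X] - 5*E[Y] + 7
= (-2)*(-5) + (-5)*(5) + (7)
= 10 - 25 + 7 = -8

-8


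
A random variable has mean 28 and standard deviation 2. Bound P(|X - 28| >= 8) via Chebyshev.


k = 8/2 = 4
Chebyshev: P(|X-mu| >= k*sigma) <= 1/k^2 = 1/4^2 = 1/16

1/16


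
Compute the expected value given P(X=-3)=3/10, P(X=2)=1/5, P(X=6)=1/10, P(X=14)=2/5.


E[X] = sum(x * P(x))
= -3*3/10 + 2*1/5 + 6*1/10 + 14*2/5
= 57/10

57/10


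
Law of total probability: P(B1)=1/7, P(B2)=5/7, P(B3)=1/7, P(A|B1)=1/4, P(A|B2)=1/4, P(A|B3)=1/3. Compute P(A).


P(A) = P(A|B1)P(B1) + P(A|B2)P(B2) + P(A|B3)P(B3)
= 1/4*1/7 + 1/4*5/7 + 1/3*1/7
= 1/28 + 5/28 + 1/21 = 11/42

11/42


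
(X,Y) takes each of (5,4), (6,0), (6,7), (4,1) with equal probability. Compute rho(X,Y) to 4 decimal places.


Cov(X,Y) = 0.7500, Var(X) = 0.6875, Var(Y) = 7.5000
rho = Cov/(sqrt(VarX)*sqrt(VarY)) = 0.3303

0.3303


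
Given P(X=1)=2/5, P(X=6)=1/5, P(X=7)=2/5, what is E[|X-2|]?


E[|X-2|] = sum(g(x)*P(x))
= 1*2/5 + 4*1/5 + 5*2/5
= 16/5

16/5


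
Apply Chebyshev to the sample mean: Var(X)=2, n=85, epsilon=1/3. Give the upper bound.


Var(Xbar) = Var(X)/n = 2/85
Chebyshev: P(|Xbar-mu| >= 1/3) <= Var(Xbar)/(1/3)^2 = (2/85)/(1/9) = 18/85

18/85


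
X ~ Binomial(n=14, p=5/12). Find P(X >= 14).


P(X>=14) = P(X=14)
= 6103515625/1283918464548864
= 6103515625/1283918464548864

6103515625/1283918464548864


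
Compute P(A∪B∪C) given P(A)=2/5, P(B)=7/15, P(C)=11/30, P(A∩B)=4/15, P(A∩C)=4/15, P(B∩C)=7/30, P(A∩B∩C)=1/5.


P(A∪B∪C) = P(A)+P(B)+P(C) - P(AB)-P(AC)-P(BC) + P(ABC)
= 2/5+7/15+11/30 - 4/15-4/15-7/30 + 1/5
= 2/3

2/3


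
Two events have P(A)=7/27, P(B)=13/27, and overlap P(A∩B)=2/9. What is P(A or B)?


P(A∪B) = P(A) + P(B) - P(A∩B)
= 7/27 + 13/27 - 2/9 = 14/27

14/27


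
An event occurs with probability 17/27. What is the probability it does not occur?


P(A') = 1 - P(A) = 1 - 17/27 = 10/27

10/27


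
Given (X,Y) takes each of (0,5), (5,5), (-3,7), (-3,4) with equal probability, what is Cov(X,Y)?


E[X]=-1/4, E[Y]=21/4, E[XY]=-2
Cov(X,Y) = E[XY] - E[X]E[Y] = -2 + 1/4*21/4 = -11/16

-11/16


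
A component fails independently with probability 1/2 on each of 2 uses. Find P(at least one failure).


P(at least one) = 1 - P(none)
P(none) = (1 - 1/2)^2 = (1/2)^2 = 1/4
P(at least one) = 1 - 1/4 = 3/4

3/4


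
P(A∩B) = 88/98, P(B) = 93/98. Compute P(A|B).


P(A|B) = P(A∩B)/P(B) = (88/98)/(93/98) = 88/93

88/93


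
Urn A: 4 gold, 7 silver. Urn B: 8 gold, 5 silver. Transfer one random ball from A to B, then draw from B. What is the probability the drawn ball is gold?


P(transfer gold) = 4/11; P(transfer silver) = 7/11
If gold transferred: Urn II has 9 gold of 14, so P(gold|gold moved) = 9/14
If silver transferred: Urn II has 8 gold of 14, so P(gold|silver moved) = 4/7
By total probability: P(gold) = 4/11*9/14 + 7/11*4/7 = 46/77

46/77


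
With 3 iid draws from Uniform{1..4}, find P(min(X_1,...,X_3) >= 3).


P(min >= 3) = P(all X_i >= 3) = (P(X_1 >= 3))^3
= (2/4)^3 = (1/2)^3 = 1/8

1/8


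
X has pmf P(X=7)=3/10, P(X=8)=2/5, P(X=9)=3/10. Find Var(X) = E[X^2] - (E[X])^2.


E[X] = 8, E[X^2] = 323/5
Var(X) = E[X^2] - (E[X])^2 = 323/5 - (8)^2 = 3/5

3/5


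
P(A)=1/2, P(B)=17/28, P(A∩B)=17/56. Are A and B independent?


P(A)*P(B) = 1/2*17/28 = 17/56
P(A∩B) = 17/56, which equals P(A)P(B), so independent

Yes, A and B are independent


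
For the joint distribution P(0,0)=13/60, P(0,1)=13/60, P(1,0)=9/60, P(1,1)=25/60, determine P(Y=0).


P(Y=0) = P(0,0)+P(1,0) = 13/60 + 9/60 = 22/60 = 11/30

11/30


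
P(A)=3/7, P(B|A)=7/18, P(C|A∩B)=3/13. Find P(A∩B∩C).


P(A∩B∩C) = P(A) * P(B|A) * P(C|A∩B)
= 3/7 * 7/18 * 3/13
= 1/6 * 3/13 = 1/26

1/26


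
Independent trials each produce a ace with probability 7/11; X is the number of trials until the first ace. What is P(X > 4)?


P(X > 4) = P(first 4 trials all fail) = (1-p)^4 = (4/11)^4 = 256/14641

256/14641


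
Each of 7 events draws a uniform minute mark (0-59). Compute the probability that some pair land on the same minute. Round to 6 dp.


P(all different) = prod((60-i)/60 for i=0..6) = 0.695331
P(at least one match) = 1 - 0.695331 = 0.304669

0.304669


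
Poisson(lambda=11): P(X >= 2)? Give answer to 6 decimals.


P(X>=2) = 1 - P(X<=1) = 1 - (e^(-11)*11^0/0! + e^(-11)*11^1/1!)
≈ 1 - (0.0000167017 + 0.0001837187)
= 1 - 0.0002004204 = 0.9997995796
≈ 0.999800

0.999800


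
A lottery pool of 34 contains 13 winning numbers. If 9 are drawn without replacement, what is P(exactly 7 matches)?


P(X=7) = C(13,7)*C(21,2) / C(34,9)
= 1716*210 / 52451256
= 360360/52451256 = 105/15283

105/15283


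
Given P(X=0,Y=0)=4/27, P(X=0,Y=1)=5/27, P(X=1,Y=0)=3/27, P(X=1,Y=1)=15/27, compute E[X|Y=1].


P(Y=1) = 20/27
E[X|Y=1] = (0*5 + 1*15)/20 = 15/20 = 3/4

3/4


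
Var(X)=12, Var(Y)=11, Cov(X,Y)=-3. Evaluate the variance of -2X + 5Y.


Var(-2X + 5Y) = (-2)^2*Var(X) + 5^2*Var(Y) + 2*(-2)*5*Cov(X,Y)
= 4*12 + 25*11 - 20*(-3)
= 48 + 275 + 60 = 383

383


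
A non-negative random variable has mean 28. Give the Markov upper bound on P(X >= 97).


Markov: P(X >= a) <= E[X]/a
P(X >= 97) <= 28/97

28/97


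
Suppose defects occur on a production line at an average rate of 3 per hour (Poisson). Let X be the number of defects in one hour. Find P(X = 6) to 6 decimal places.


P(X=6) = e^(-3) * 3^6 / 6!
≈ 0.04978706837 * 729 / 720
≈ 0.050409

0.050409


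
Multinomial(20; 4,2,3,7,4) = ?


20! = 2432902008176640000
Denominator: 4!=24 * 2!=2 * 3!=6 * 7!=5040 * 4!=24
Coefficient = 2432902008176640000 / 34836480 = 69837768000

69837768000


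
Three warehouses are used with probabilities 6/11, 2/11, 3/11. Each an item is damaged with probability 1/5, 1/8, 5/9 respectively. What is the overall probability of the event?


P(A) = P(A|B1)P(B1) + P(A|B2)P(B2) + P(A|B3)P(B3)
= 1/5*6/11 + 1/8*2/11 + 5/9*3/11
= 6/55 + 1/44 + 5/33 = 17/60

17/60


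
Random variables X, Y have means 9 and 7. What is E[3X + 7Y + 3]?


E[3X + 7Y + 3] = 3*E[X] + 7*E[Y] + 3
= (3)*(9) + (7)*(7) + (3)
= 27 + 49 + 3 = 79

79


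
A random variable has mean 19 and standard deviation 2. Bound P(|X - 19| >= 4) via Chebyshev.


k = 4/2 = 2
Chebyshev: P(|X-mu| >= k*sigma) <= 1/k^2 = 1/2^2 = 1/4

1/4


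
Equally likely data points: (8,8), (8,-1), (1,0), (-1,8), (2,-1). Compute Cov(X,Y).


E[X]=18/5, E[Y]=14/5, E[XY]=46/5
Cov(X,Y) = E[XY] - E[X]E[Y] = 46/5 - 18/5*14/5 = -22/25

-22/25


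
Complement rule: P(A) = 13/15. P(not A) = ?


P(A') = 1 - P(A) = 1 - 13/15 = 2/15

2/15


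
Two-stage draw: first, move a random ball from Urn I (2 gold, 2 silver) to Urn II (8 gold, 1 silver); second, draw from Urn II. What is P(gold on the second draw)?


P(transfer gold) = 2/4 = 1/2; P(transfer silver) = 1/2
If gold transferred: Urn II has 9 gold of 10, so P(gold|gold moved) = 9/10
If silver transferred: Urn II has 8 gold of 10, so P(gold|silver moved) = 4/5
By total probability: P(gold) = 1/2*9/10 + 1/2*4/5 = 17/20

17/20


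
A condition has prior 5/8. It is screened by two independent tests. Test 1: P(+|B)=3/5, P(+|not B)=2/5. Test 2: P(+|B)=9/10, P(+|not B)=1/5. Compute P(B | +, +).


After test 1: P(+) = 3/5*5/8 + 2/5*3/8 = 21/40
P(B|+) = (3/8)/(21/40) = 5/7
After test 2 (use post1 as new prior): P(+) = 9/10*5/7 + 1/5*2/7 = 7/10
P(B|+,+) = (9/14)/(7/10) = 45/49

45/49


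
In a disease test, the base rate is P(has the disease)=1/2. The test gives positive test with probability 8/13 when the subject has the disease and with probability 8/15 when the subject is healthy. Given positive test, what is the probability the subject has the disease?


P(A) = P(A|B)P(B) + P(A|B')P(B') = 8/13*1/2 + 8/15*1/2 = 112/195
P(B|A) = P(A|B)P(B)/P(A) = (4/13)/(112/195) = 15/28

15/28


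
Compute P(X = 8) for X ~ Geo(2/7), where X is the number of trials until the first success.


P(X=8) = (1-p)^7 * p = (5/7)^7 * 2/7
= 78125/823543 * 2/7 = 156250/5764801

156250/5764801


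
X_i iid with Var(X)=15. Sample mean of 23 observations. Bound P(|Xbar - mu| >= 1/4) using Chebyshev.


Var(Xbar) = Var(X)/n = 15/23
Chebyshev: P(|Xbar-mu| >= 1/4) <= Var(Xbar)/(1/4)^2 = (15/23)/(1/16) = 240/23
Bound exceeds 1, so trivial bound: 1

1


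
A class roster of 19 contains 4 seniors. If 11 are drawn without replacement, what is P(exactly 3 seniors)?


P(X=3) = C(4,3)*C(15,8) / C(19,11)
= 4*6435 / 75582
= 25740/75582 = 110/323

110/323


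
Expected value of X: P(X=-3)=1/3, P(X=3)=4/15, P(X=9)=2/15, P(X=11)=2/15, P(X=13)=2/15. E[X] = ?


E[X] = sum(x * P(x))
= -3*1/3 + 3*4/15 + 9*2/15 + 11*2/15 + 13*2/15
= 21/5

21/5


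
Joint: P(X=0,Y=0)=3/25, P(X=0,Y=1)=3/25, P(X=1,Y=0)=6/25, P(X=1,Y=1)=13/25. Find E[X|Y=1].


P(Y=1) = 16/25
E[X|Y=1] = (0*3 + 1*13)/16 = 13/16

13/16


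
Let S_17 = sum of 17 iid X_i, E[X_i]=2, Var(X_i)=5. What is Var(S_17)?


By independence, Var(S_n) = n*Var(X_1) = 17*5 = 85

85


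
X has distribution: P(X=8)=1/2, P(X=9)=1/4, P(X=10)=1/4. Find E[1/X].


E[1/X] = sum(g(x)*P(x))
= 1/8*1/2 + 1/9*1/4 + 1/10*1/4
= 83/720

83/720


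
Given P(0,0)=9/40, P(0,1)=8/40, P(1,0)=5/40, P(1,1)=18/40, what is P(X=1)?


P(X=1) = P(1,0)+P(1,1) = 5/40 + 18/40 = 23/40

23/40


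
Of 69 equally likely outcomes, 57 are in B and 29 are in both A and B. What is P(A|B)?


P(A|B) = P(A∩B)/P(B) = (29/69)/(57/69) = 29/57

29/57


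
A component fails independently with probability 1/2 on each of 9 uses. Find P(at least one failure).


P(at least one) = 1 - P(none)
P(none) = (1 - 1/2)^9 = (1/2)^9 = 1/512
P(at least one) = 1 - 1/512 = 511/512

511/512


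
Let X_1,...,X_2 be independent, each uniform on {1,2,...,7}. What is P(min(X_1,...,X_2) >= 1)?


P(min >= 1) = P(all X_i >= 1) = (P(X_1 >= 1))^2
= (7/7)^2 = 1^2 = 1

1


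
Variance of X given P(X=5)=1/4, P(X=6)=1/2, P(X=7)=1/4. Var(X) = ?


E[X] = 6, E[X^2] = 73/2
Var(X) = E[X^2] - (E[X])^2 = 73/2 - (6)^2 = 1/2

1/2


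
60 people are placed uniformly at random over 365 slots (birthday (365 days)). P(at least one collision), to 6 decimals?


P(all different) = prod((365-i)/365 for i=0..59) = 0.005877
P(at least one match) = 1 - 0.005877 = 0.994123

0.994123


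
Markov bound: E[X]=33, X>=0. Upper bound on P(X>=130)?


Markov: P(X >= a) <= E[X]/a
P(X >= 130) <= 33/130

33/130


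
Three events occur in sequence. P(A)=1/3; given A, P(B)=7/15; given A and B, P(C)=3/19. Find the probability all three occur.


P(A∩B∩C) = P(A) * P(B|A) * P(C|A∩B)
= 1/3 * 7/15 * 3/19
= 7/45 * 3/19 = 7/285

7/285


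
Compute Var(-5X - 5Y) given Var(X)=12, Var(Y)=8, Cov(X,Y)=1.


Var(-5X - 5Y) = (-5)^2*Var(X) + (-5)^2*Var(Y) + 2*(-5)*(-5)*Cov(X,Y)
= 25*12 + 25*8 + 50*1
= 300 + 200 + 50 = 550

550


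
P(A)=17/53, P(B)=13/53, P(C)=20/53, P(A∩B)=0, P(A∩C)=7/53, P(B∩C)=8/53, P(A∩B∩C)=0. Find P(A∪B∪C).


P(A∪B∪C) = P(A)+P(B)+P(C) - P(AB)-P(AC)-P(BC) + P(ABC)
= 17/53+13/53+20/53 - 0-7/53-8/53 + 0
= 35/53

35/53


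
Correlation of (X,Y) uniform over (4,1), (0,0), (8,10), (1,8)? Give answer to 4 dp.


Cov(X,Y) = 7.5625, Var(X) = 9.6875, Var(Y) = 18.6875
rho = Cov/(sqrt(VarX)*sqrt(VarY)) = 0.5621

0.5621


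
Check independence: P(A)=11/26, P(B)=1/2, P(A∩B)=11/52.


P(A)*P(B) = 11/26*1/2 = 11/52
P(A∩B) = 11/52, which equals P(A)P(B), so independent

Yes, A and B are independent


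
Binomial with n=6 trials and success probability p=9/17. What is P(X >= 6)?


P(X>=6) = P(X=6)
= 531441/24137569
= 531441/24137569

531441/24137569


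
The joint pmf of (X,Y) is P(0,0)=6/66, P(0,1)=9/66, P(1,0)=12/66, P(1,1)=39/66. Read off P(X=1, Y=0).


Read from table: P(X=1, Y=0) = 12/66 = 2/11

2/11


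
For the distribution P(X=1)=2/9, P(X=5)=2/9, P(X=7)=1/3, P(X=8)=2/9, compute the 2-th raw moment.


E[X^2] = sum(x^2 * P(x))
= 1*2/9 + 25*2/9 + 49*1/3 + 64*2/9
= 109/3

109/3


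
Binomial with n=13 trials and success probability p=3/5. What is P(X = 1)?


P(X=1) = C(13,1) * p^1 * (1-p)^12
= 13 * 3/5 * 4096/244140625
= 159744/1220703125

159744/1220703125


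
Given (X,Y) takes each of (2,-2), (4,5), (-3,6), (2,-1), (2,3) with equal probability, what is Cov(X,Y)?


E[X]=7/5, E[Y]=11/5, E[XY]=2/5
Cov(X,Y) = E[XY] - E[X]E[Y] = 2/5 - 7/5*11/5 = -67/25

-67/25


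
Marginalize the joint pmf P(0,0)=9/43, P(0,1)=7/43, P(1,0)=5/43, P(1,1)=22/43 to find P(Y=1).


P(Y=1) = P(0,1)+P(1,1) = 7/43 + 22/43 = 29/43

29/43


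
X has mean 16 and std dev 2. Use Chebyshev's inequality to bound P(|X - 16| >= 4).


k = 4/2 = 2
Chebyshev: P(|X-mu| >= k*sigma) <= 1/k^2 = 1/2^2 = 1/4

1/4


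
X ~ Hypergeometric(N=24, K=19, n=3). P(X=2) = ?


P(X=2) = C(19,2)*C(5,1) / C(24,3)
= 171*5 / 2024
= 855/2024

855/2024


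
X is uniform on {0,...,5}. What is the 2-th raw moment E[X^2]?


E[X^2] = (1/6) * sum(x^2 for x=0..5)
= 55/6

55/6


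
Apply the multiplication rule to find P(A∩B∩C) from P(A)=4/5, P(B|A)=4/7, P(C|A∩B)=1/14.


P(A∩B∩C) = P(A) * P(B|A) * P(C|A∩B)
= 4/5 * 4/7 * 1/14
= 16/35 * 1/14 = 8/245

8/245


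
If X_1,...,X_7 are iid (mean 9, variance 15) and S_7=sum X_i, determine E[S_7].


E[S_n] = n*E[X_1] = 7*9 = 63

63


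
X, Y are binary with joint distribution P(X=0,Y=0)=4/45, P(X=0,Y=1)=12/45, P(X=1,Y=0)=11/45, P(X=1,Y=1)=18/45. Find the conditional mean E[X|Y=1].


P(Y=1) = 30/45
E[X|Y=1] = (0*12 + 1*18)/30 = 18/30 = 3/5

3/5


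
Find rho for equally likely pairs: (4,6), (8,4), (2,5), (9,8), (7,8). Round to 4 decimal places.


Cov(X,Y) = 1.6000, Var(X) = 6.8000, Var(Y) = 2.5600
rho = Cov/(sqrt(VarX)*sqrt(VarY)) = 0.3835

0.3835


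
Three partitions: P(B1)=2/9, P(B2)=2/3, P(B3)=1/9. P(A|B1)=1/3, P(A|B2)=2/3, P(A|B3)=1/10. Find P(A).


P(A) = P(A|B1)P(B1) + P(A|B2)P(B2) + P(A|B3)P(B3)
= 1/3*2/9 + 2/3*2/3 + 1/10*1/9
= 2/27 + 4/9 + 1/90 = 143/270

143/270


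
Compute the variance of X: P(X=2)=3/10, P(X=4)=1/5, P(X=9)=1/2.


E[X] = 59/10, E[X^2] = 449/10
Var(X) = E[X^2] - (E[X])^2 = 449/10 - (59/10)^2 = 1009/100

1009/100


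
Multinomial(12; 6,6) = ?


12! = 479001600
Denominator: 6!=720 * 6!=720
Coefficient = 479001600 / 518400 = 924

924


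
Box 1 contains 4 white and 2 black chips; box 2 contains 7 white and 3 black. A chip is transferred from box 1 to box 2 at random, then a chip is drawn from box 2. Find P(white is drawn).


P(transfer white) = 4/6 = 2/3; P(transfer black) = 1/3
If white transferred: Urn II has 8 white of 11, so P(white|white moved) = 8/11
If black transferred: Urn II has 7 white of 11, so P(white|black moved) = 7/11
By total probability: P(white) = 2/3*8/11 + 1/3*7/11 = 23/33

23/33


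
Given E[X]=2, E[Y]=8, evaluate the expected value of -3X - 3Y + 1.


E[-3X - 3Y + 1] = -3*E[X] - 3*E[Y] + 1
= (-3)*(2) + (-3)*(8) + (1)
= -6 - 24 + 1 = -29

-29


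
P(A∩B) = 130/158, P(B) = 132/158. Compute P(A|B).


P(A|B) = P(A∩B)/P(B) = (130/158)/(132/158) = 130/132 = 65/66

65/66


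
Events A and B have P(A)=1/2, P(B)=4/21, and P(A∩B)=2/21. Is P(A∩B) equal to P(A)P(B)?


P(A)*P(B) = 1/2*4/21 = 2/21
P(A∩B) = 2/21, which equals P(A)P(B), so independent

Yes, A and B are independent


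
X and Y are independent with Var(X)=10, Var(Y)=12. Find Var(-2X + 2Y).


Independence => Cov(X,Y)=0
Var(-2X + 2Y) = (-2)^2*Var(X) + 2^2*Var(Y)
= 4*10 + 4*12 = 88

88


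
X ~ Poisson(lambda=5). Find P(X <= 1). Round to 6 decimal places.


P(X<=1) = e^(-5)*5^0/0! + e^(-5)*5^1/1!
≈ 0.0067379470 + 0.0336897350
= 0.0404276820
≈ 0.040428

0.040428


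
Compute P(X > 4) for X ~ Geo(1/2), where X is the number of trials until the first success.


P(X > 4) = P(first 4 trials all fail) = (1-p)^4 = (1/2)^4 = 1/16

1/16


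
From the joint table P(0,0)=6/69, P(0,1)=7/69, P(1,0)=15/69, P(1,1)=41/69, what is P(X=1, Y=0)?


Read from table: P(X=1, Y=0) = 15/69 = 5/23

5/23


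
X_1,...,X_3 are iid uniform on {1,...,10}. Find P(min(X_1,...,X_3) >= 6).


P(min >= 6) = P(all X_i >= 6) = (P(X_1 >= 6))^3
= (5/10)^3 = (1/2)^3 = 1/8

1/8


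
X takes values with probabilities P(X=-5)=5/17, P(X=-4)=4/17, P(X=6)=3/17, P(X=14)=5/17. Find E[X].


E[X] = sum(x * P(x))
= -5*5/17 - 4*4/17 + 6*3/17 + 14*5/17
= 47/17

47/17


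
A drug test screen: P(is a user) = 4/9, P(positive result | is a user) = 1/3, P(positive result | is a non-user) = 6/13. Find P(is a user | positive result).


P(A) = P(A|B)P(B) + P(A|B')P(B') = 1/3*4/9 + 6/13*5/9 = 142/351
P(B|A) = P(A|B)P(B)/P(A) = (4/27)/(142/351) = 26/71

26/71


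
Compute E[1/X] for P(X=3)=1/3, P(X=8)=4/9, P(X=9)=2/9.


E[1/X] = sum(g(x)*P(x))
= 1/3*1/3 + 1/8*4/9 + 1/9*2/9
= 31/162

31/162


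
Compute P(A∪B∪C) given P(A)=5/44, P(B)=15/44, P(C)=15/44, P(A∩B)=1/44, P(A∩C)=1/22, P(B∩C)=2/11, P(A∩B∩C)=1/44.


P(A∪B∪C) = P(A)+P(B)+P(C) - P(AB)-P(AC)-P(BC) + P(ABC)
= 5/44+15/44+15/44 - 1/44-1/22-2/11 + 1/44
= 25/44

25/44


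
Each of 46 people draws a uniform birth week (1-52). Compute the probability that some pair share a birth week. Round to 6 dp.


P(all different) = prod((52-i)/52 for i=0..45) = 0.000000
P(at least one match) = 1 - 0.000000 = 1.000000

1.000000


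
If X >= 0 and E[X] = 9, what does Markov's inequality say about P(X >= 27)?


Markov: P(X >= a) <= E[X]/a
P(X >= 27) <= 9/27 = 1/3

1/3


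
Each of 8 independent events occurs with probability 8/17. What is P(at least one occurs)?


P(at least one) = 1 - P(none)
P(none) = (1 - 8/17)^8 = (9/17)^8 = 43046721/6975757441
P(at least one) = 1 - 43046721/6975757441 = 6932710720/6975757441

6932710720/6975757441


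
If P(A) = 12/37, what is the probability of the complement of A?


P(A') = 1 - P(A) = 1 - 12/37 = 25/37

25/37


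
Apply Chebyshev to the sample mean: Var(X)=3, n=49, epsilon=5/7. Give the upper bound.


Var(Xbar) = Var(X)/n = 3/49
Chebyshev: P(|Xbar-mu| >= 5/7) <= Var(Xbar)/(5/7)^2 = (3/49)/(25/49) = 3/25

3/25


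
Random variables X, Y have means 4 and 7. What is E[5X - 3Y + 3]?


E[5X - 3Y + 3] = 5*E[X] - 3*E[Y] + 3
= (5)*(4) + (-3)*(7) + (3)
= 20 - 21 + 3 = 2

2


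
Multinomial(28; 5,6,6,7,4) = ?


28! = 304888344611713860501504000000
Denominator: 5!=120 * 6!=720 * 6!=720 * 7!=5040 * 4!=24
Coefficient = 304888344611713860501504000000 / 7524679680000 = 40518448303132800

40518448303132800


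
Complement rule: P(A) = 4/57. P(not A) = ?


P(A') = 1 - P(A) = 1 - 4/57 = 53/57

53/57


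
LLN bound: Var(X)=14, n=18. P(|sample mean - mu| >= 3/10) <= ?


Var(Xbar) = Var(X)/n = 14/18
Chebyshev: P(|Xbar-mu| >= 3/10) <= Var(Xbar)/(3/10)^2 = (7/9)/(9/100) = 700/81
Bound exceeds 1, so trivial bound: 1

1


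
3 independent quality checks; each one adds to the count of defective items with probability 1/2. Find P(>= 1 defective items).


P(at least one) = 1 - P(none)
P(none) = (1 - 1/2)^3 = (1/2)^3 = 1/8
P(at least one) = 1 - 1/8 = 7/8

7/8


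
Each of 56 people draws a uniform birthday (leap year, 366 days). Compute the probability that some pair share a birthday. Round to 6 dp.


P(all different) = prod((366-i)/366 for i=0..55) = 0.011818
P(at least one match) = 1 - 0.011818 = 0.988182

0.988182


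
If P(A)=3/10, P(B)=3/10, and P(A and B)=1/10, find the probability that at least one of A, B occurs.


P(A∪B) = P(A) + P(B) - P(A∩B)
= 3/10 + 3/10 - 1/10 = 1/2

1/2


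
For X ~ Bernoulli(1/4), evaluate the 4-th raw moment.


For Bernoulli: X in {0,1}
E[X^4] = 0^4*(1-1/4) + 1^4*1/4 = 1/4

1/4


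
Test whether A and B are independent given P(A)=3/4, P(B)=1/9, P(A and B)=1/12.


P(A)*P(B) = 3/4*1/9 = 1/12
P(A∩B) = 1/12, which equals P(A)P(B), so independent

Yes, A and B are independent


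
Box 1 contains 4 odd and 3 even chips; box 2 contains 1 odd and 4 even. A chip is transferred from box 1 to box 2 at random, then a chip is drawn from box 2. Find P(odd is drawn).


P(transfer odd) = 4/7; P(transfer even) = 3/7
If odd transferred: Urn II has 2 odd of 6, so P(odd|odd moved) = 1/3
If even transferred: Urn II has 1 odd of 6, so P(odd|even moved) = 1/6
By total probability: P(odd) = 4/7*1/3 + 3/7*1/6 = 11/42

11/42


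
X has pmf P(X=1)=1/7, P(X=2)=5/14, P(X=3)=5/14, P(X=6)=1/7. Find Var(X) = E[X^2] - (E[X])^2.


E[X] = 39/14, E[X^2] = 139/14
Var(X) = E[X^2] - (E[X])^2 = 139/14 - (39/14)^2 = 425/196

425/196


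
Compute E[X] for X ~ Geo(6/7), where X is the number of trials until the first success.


For geometric (trials until first success), E[X] = 1/p = 1/(6/7) = 7/6

7/6


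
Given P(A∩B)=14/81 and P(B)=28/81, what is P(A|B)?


P(A|B) = P(A∩B)/P(B) = (14/81)/(28/81) = 14/28 = 1/2

1/2


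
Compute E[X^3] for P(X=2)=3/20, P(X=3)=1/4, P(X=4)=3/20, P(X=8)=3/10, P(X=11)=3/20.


E[X^3] = sum(g(x)*P(x))
= 8*3/20 + 27*1/4 + 64*3/20 + 512*3/10 + 1331*3/20
= 1854/5

1854/5


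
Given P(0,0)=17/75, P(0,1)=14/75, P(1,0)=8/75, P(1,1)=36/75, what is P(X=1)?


P(X=1) = P(1,0)+P(1,1) = 8/75 + 36/75 = 44/75

44/75


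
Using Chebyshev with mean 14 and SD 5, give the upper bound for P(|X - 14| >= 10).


k = 10/5 = 2
Chebyshev: P(|X-mu| >= k*sigma) <= 1/k^2 = 1/2^2 = 1/4

1/4


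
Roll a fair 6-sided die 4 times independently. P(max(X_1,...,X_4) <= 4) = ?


P(max <= 4) = P(all X_i <= 4) = (P(X_1 <= 4))^4
= (4/6)^4 = (2/3)^4 = 16/81

16/81


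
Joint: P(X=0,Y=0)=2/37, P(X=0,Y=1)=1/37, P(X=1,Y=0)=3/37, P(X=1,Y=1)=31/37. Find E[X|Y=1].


P(Y=1) = 32/37
E[X|Y=1] = (0*1 + 1*31)/32 = 31/32

31/32


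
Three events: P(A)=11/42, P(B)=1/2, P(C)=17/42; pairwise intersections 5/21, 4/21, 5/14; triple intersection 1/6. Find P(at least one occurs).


P(A∪B∪C) = P(A)+P(B)+P(C) - P(AB)-P(AC)-P(BC) + P(ABC)
= 11/42+1/2+17/42 - 5/21-4/21-5/14 + 1/6
= 23/42

23/42


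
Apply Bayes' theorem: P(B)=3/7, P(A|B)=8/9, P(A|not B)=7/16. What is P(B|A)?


P(A) = P(A|B)P(B) + P(A|B')P(B') = 8/9*3/7 + 7/16*4/7 = 53/84
P(B|A) = P(A|B)P(B)/P(A) = (8/21)/(53/84) = 32/53

32/53


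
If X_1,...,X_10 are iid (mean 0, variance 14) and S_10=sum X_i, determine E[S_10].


E[S_n] = n*E[X_1] = 10*0 = 0

0


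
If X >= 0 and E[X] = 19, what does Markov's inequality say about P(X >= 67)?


Markov: P(X >= a) <= E[X]/a
P(X >= 67) <= 19/67

19/67


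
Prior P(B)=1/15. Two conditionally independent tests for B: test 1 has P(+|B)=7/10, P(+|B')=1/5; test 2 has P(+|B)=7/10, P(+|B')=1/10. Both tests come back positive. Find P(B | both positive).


After test 1: P(+) = 7/10*1/15 + 1/5*14/15 = 7/30
P(B|+) = (7/150)/(7/30) = 1/5
After test 2 (use post1 as new prior): P(+) = 7/10*1/5 + 1/10*4/5 = 11/50
P(B|+,+) = (7/50)/(11/50) = 7/11

7/11


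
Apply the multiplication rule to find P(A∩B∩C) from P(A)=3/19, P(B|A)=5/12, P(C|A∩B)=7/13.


P(A∩B∩C) = P(A) * P(B|A) * P(C|A∩B)
= 3/19 * 5/12 * 7/13
= 5/76 * 7/13 = 35/988

35/988


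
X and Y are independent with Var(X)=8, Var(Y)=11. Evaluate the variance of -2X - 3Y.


Independence => Cov(X,Y)=0
Var(-2X - 3Y) = (-2)^2*Var(X) + (-3)^2*Var(Y)
= 4*8 + 9*11 = 131

131


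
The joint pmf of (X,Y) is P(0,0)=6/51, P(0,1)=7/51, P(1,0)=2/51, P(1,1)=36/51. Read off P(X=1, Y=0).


Read from table: P(X=1, Y=0) = 2/51

2/51


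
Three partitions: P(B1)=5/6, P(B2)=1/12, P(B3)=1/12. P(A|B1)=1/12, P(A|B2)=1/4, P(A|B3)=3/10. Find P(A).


P(A) = P(A|B1)P(B1) + P(A|B2)P(B2) + P(A|B3)P(B3)
= 1/12*5/6 + 1/4*1/12 + 3/10*1/12
= 5/72 + 1/48 + 1/40 = 83/720

83/720


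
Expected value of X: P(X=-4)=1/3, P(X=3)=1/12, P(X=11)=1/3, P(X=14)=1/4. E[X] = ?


E[X] = sum(x * P(x))
= -4*1/3 + 3*1/12 + 11*1/3 + 14*1/4
= 73/12

73/12


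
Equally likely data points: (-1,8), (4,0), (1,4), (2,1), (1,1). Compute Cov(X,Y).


E[X]=7/5, E[Y]=14/5, E[XY]=-1/5
Cov(X,Y) = E[XY] - E[X]E[Y] = -1/5 - 7/5*14/5 = -103/25

-103/25


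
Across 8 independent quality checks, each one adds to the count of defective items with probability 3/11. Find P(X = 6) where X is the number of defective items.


P(X=6) = C(8,6) * p^6 * (1-p)^2
= 28 * 729/1771561 * 64/121
= 1306368/214358881

1306368/214358881


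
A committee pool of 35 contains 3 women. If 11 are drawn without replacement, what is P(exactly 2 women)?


P(X=2) = C(3,2)*C(32,9) / C(35,11)
= 3*28048800 / 417225900
= 84146400/417225900 = 24/119

24/119


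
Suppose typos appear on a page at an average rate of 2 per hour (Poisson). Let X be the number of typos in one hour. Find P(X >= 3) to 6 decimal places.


P(X>=3) = 1 - P(X<=2) = 1 - (e^(-2)*2^0/0! + e^(-2)*2^1/1! + e^(-2)*2^2/2!)
≈ 1 - (0.1353352832 + 0.2706705665 + 0.2706705665)
= 1 - 0.6766764162 = 0.3233235838
≈ 0.323324

0.323324


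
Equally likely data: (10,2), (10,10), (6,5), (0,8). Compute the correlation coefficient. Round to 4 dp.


Cov(X,Y) = -3.1250, Var(X) = 16.7500, Var(Y) = 9.1875
rho = Cov/(sqrt(VarX)*sqrt(VarY)) = -0.2519

-0.2519


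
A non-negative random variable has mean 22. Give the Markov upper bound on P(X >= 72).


Markov: P(X >= a) <= E[X]/a
P(X >= 72) <= 22/72 = 11/36

11/36


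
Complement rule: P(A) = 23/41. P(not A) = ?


P(A') = 1 - P(A) = 1 - 23/41 = 18/41

18/41


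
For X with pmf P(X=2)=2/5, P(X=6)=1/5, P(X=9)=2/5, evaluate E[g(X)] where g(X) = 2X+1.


E[2X+1] = sum(g(x)*P(x))
= 5*2/5 + 13*1/5 + 19*2/5
= 61/5

61/5


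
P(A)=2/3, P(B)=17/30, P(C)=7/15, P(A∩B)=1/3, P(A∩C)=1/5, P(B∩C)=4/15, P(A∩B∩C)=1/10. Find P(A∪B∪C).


P(A∪B∪C) = P(A)+P(B)+P(C) - P(AB)-P(AC)-P(BC) + P(ABC)
= 2/3+17/30+7/15 - 1/3-1/5-4/15 + 1/10
= 1

1


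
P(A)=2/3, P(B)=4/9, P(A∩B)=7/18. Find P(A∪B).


P(A∪B) = P(A) + P(B) - P(A∩B)
= 2/3 + 4/9 - 7/18 = 13/18

13/18


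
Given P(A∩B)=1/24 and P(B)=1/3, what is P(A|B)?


P(A|B) = P(A∩B)/P(B) = (2/48)/(16/48) = 2/16 = 1/8

1/8


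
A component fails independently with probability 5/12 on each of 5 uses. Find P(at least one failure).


P(at least one) = 1 - P(none)
P(none) = (1 - 5/12)^5 = (7/12)^5 = 16807/248832
P(at least one) = 1 - 16807/248832 = 232025/248832

232025/248832


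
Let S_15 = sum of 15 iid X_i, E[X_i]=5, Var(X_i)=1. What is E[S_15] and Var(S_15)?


E[S_n] = n*mu = 15*5 = 75
Var(S_n) = n*sigma^2 = 15*1 = 15

E[S_15]=75, Var(S_15)=15


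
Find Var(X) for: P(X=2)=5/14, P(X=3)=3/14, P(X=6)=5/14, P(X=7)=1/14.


E[X] = 4, E[X^2] = 138/7
Var(X) = E[X^2] - (E[X])^2 = 138/7 - (4)^2 = 26/7

26/7


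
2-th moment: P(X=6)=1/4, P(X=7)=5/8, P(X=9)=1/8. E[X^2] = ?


E[X^2] = sum(x^2 * P(x))
= 36*1/4 + 49*5/8 + 81*1/8
= 199/4

199/4


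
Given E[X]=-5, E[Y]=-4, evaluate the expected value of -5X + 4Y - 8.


E[-5X + 4Y - 8] = -5*E[X] + 4*E[Y] - 8
= (-5)*(-5) + (4)*(-4) + (-8)
= 25 - 16 - 8 = 1

1


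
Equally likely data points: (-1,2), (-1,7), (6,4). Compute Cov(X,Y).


E[X]=4/3, E[Y]=13/3, E[XY]=5
Cov(X,Y) = E[XY] - E[X]E[Y] = 5 - 4/3*13/3 = -7/9

-7/9


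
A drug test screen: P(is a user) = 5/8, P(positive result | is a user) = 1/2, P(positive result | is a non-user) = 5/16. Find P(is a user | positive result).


P(A) = P(A|B)P(B) + P(A|B')P(B') = 1/2*5/8 + 5/16*3/8 = 55/128
P(B|A) = P(A|B)P(B)/P(A) = (5/16)/(55/128) = 8/11

8/11


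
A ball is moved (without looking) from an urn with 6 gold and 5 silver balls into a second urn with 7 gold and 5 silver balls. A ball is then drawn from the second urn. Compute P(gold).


P(transfer gold) = 6/11; P(transfer silver) = 5/11
If gold transferred: Urn II has 8 gold of 13, so P(gold|gold moved) = 8/13
If silver transferred: Urn II has 7 gold of 13, so P(gold|silver moved) = 7/13
By total probability: P(gold) = 6/11*8/13 + 5/11*7/13 = 83/143

83/143


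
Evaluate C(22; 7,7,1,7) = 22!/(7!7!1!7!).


22! = 1124000727777607680000
Denominator: 7!=5040 * 7!=5040 * 1!=1 * 7!=5040
Coefficient = 1124000727777607680000 / 128024064000 = 8779605120

8779605120


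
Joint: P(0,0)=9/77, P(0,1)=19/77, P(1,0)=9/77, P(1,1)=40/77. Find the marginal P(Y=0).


P(Y=0) = P(0,0)+P(1,0) = 9/77 + 9/77 = 18/77

18/77


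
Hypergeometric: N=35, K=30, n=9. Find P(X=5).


P(X=5) = C(30,5)*C(5,4) / C(35,9)
= 142506*5 / 70607460
= 712530/70607460 = 117/11594

117/11594


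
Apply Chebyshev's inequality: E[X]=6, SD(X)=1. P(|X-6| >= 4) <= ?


k = 4/1 = 4
Chebyshev: P(|X-mu| >= k*sigma) <= 1/k^2 = 1/4^2 = 1/16

1/16


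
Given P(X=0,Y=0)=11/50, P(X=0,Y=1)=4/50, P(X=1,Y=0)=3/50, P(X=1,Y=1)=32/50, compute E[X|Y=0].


P(Y=0) = 14/50
E[X|Y=0] = (0*11 + 1*3)/14 = 3/14

3/14


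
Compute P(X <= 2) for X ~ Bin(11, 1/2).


P(X<=2) = P(X=0) + P(X=1) + P(X=2)
= 1/2048 + 11/2048 + 55/2048
= 67/2048

67/2048


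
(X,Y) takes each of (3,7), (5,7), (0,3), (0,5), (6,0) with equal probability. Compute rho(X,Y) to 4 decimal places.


Cov(X,Y) = -1.1200, Var(X) = 6.1600, Var(Y) = 7.0400
rho = Cov/(sqrt(VarX)*sqrt(VarY)) = -0.1701

-0.1701


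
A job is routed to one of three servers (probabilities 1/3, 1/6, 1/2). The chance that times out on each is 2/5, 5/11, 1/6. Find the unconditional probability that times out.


P(A) = P(A|B1)P(B1) + P(A|B2)P(B2) + P(A|B3)P(B3)
= 2/5*1/3 + 5/11*1/6 + 1/6*1/2
= 2/15 + 5/66 + 1/12 = 193/660

193/660


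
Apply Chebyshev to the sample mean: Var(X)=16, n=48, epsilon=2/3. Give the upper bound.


Var(Xbar) = Var(X)/n = 16/48
Chebyshev: P(|Xbar-mu| >= 2/3) <= Var(Xbar)/(2/3)^2 = (1/3)/(4/9) = 3/4

3/4


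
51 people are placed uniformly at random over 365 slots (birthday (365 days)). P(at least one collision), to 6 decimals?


P(all different) = prod((365-i)/365 for i=0..50) = 0.025568
P(at least one match) = 1 - 0.025568 = 0.974432

0.974432


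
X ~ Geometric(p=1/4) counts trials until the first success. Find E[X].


For geometric (trials until first success), E[X] = 1/p = 1/(1/4) = 4

4


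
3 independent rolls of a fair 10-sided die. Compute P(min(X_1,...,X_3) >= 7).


P(min >= 7) = P(all X_i >= 7) = (P(X_1 >= 7))^3
= (4/10)^3 = (2/5)^3 = 8/125

8/125


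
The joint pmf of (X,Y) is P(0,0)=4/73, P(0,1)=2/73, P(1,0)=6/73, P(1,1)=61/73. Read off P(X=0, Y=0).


Read from table: P(X=0, Y=0) = 4/73

4/73


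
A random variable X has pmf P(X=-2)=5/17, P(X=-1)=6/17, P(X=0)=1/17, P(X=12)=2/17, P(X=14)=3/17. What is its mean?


E[X] = sum(x * P(x))
= -2*5/17 - 1*6/17 + 0*1/17 + 12*2/17 + 14*3/17
= 50/17

50/17


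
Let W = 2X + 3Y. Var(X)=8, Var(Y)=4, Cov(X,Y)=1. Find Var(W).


Var(2X + 3Y) = 2^2*Var(X) + 3^2*Var(Y) + 2*2*3*Cov(X,Y)
= 4*8 + 9*4 + 12*1
= 32 + 36 + 12 = 80

80


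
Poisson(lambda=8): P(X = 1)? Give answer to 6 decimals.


P(X=1) = e^(-8) * 8^1 / 1!
≈ 0.0003354626279 * 8 / 1
≈ 0.002684

0.002684


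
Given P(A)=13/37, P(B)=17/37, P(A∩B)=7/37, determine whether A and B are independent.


P(A)*P(B) = 13/37*17/37 = 221/1369
P(A∩B) = 7/37 != 221/1369, so not independent

No, A and B are not independent


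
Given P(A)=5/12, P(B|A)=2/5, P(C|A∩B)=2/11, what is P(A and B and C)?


P(A∩B∩C) = P(A) * P(B|A) * P(C|A∩B)
= 5/12 * 2/5 * 2/11
= 1/6 * 2/11 = 1/33

1/33


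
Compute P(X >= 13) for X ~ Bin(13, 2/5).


P(X>=13) = P(X=13)
= 8192/1220703125
= 8192/1220703125

8192/1220703125


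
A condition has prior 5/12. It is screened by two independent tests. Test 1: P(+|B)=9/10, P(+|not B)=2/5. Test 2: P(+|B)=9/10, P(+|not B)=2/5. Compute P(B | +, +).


After test 1: P(+) = 9/10*5/12 + 2/5*7/12 = 73/120
P(B|+) = (3/8)/(73/120) = 45/73
After test 2 (use post1 as new prior): P(+) = 9/10*45/73 + 2/5*28/73 = 517/730
P(B|+,+) = (81/146)/(517/730) = 405/517

405/517


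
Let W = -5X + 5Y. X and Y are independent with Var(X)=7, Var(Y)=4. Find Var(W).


Independence => Cov(X,Y)=0
Var(-5X + 5Y) = (-5)^2*Var(X) + 5^2*Var(Y)
= 25*7 + 25*4 = 275

275


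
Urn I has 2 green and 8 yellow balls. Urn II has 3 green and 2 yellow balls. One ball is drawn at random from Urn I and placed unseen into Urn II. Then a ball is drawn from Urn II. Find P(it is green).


P(transfer green) = 2/10 = 1/5; P(transfer yellow) = 4/5
If green transferred: Urn II has 4 green of 6, so P(green|green moved) = 2/3
If yellow transferred: Urn II has 3 green of 6, so P(green|yellow moved) = 1/2
By total probability: P(green) = 1/5*2/3 + 4/5*1/2 = 8/15

8/15


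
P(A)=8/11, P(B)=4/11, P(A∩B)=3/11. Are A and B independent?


P(A)*P(B) = 8/11*4/11 = 32/121
P(A∩B) = 3/11 != 32/121, so not independent

No, A and B are not independent


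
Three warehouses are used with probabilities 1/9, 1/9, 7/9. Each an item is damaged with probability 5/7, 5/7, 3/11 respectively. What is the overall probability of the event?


P(A) = P(A|B1)P(B1) + P(A|B2)P(B2) + P(A|B3)P(B3)
= 5/7*1/9 + 5/7*1/9 + 3/11*7/9
= 5/63 + 5/63 + 7/33 = 257/693

257/693


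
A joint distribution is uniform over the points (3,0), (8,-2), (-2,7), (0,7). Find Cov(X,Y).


E[X]=9/4, E[Y]=3, E[XY]=-15/2
Cov(X,Y) = E[XY] - E[X]E[Y] = -15/2 - 9/4*3 = -57/4

-57/4


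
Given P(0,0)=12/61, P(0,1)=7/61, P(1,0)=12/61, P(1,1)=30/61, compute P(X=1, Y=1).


Read from table: P(X=1, Y=1) = 30/61

30/61


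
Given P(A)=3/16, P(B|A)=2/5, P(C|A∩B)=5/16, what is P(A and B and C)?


P(A∩B∩C) = P(A) * P(B|A) * P(C|A∩B)
= 3/16 * 2/5 * 5/16
= 3/40 * 5/16 = 3/128

3/128


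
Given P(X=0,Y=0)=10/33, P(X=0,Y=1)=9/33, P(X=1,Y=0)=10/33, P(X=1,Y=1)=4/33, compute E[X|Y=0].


P(Y=0) = 20/33
E[X|Y=0] = (0*10 + 1*10)/20 = 10/20 = 1/2

1/2


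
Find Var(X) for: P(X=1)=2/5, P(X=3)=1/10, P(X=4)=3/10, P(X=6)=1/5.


E[X] = 31/10, E[X^2] = 133/10
Var(X) = E[X^2] - (E[X])^2 = 133/10 - (31/10)^2 = 369/100

369/100


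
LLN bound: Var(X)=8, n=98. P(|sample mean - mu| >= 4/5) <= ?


Var(Xbar) = Var(X)/n = 8/98
Chebyshev: P(|Xbar-mu| >= 4/5) <= Var(Xbar)/(4/5)^2 = (4/49)/(16/25) = 25/196

25/196


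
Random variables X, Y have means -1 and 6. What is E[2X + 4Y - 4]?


E[2X + 4Y - 4] = 2*E[X] + 4*E[Y] - 4
= (2)*(-1) + (4)*(6) + (-4)
= -2 + 24 - 4 = 18

18


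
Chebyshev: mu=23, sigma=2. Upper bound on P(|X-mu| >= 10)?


k = 10/2 = 5
Chebyshev: P(|X-mu| >= k*sigma) <= 1/k^2 = 1/5^2 = 1/25

1/25


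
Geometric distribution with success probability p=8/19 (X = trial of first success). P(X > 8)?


P(X > 8) = P(first 8 trials all fail) = (1-p)^8 = (11/19)^8 = 214358881/16983563041

214358881/16983563041


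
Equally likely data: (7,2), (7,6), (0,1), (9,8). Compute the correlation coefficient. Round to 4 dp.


Cov(X,Y) = 7.5625, Var(X) = 11.6875, Var(Y) = 8.1875
rho = Cov/(sqrt(VarX)*sqrt(VarY)) = 0.7731

0.7731


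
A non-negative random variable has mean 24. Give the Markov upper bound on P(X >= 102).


Markov: P(X >= a) <= E[X]/a
P(X >= 102) <= 24/102 = 4/17

4/17


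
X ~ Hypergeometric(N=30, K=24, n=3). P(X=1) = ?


P(X=1) = C(24,1)*C(6,2) / C(30,3)
= 24*15 / 4060
= 360/4060 = 18/203

18/203


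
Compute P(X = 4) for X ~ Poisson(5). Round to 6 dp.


P(X=4) = e^(-5) * 5^4 / 4!
≈ 0.006737946999 * 625 / 24
≈ 0.175467

0.175467


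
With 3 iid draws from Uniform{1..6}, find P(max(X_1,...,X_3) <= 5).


P(max <= 5) = P(all X_i <= 5) = (P(X_1 <= 5))^3
= (5/6)^3 = 125/216

125/216


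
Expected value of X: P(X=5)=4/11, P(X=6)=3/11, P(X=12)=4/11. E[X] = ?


E[X] = sum(x * P(x))
= 5*4/11 + 6*3/11 + 12*4/11
= 86/11

86/11


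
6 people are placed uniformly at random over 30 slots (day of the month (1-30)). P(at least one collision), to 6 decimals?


P(all different) = prod((30-i)/30 for i=0..5) = 0.586444
P(at least one match) = 1 - 0.586444 = 0.413556

0.413556


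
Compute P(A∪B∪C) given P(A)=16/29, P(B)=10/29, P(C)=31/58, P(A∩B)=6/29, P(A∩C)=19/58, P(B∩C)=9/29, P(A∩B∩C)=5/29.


P(A∪B∪C) = P(A)+P(B)+P(C) - P(AB)-P(AC)-P(BC) + P(ABC)
= 16/29+10/29+31/58 - 6/29-19/58-9/29 + 5/29
= 22/29

22/29


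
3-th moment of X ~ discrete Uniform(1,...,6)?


E[X^3] = (1/6) * sum(x^3 for x=1..6)
= 441/6 = 147/2

147/2


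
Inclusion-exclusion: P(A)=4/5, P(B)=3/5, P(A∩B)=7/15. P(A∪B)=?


P(A∪B) = P(A) + P(B) - P(A∩B)
= 4/5 + 3/5 - 7/15 = 14/15

14/15


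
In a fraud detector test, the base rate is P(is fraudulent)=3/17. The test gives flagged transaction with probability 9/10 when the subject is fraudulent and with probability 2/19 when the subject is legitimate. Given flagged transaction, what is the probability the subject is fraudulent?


P(A) = P(A|B)P(B) + P(A|B')P(B') = 9/10*3/17 + 2/19*14/17 = 793/3230
P(B|A) = P(A|B)P(B)/P(A) = (27/170)/(793/3230) = 513/793

513/793


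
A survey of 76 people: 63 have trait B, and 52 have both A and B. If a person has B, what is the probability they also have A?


P(A|B) = P(A∩B)/P(B) = (52/76)/(63/76) = 52/63

52/63


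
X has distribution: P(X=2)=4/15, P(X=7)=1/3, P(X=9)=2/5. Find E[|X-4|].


E[|X-4|] = sum(g(x)*P(x))
= 2*4/15 + 3*1/3 + 5*2/5
= 53/15

53/15


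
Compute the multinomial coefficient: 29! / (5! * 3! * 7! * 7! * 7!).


29! = 8841761993739701954543616000000
Denominator: 5!=120 * 3!=6 * 7!=5040 * 7!=5040 * 7!=5040
Coefficient = 8841761993739701954543616000000 / 92177326080000 = 95921224554355200

95921224554355200


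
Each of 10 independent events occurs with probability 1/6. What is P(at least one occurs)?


P(at least one) = 1 - P(none)
P(none) = (1 - 1/6)^10 = (5/6)^10 = 9765625/60466176
P(at least one) = 1 - 9765625/60466176 = 50700551/60466176

50700551/60466176


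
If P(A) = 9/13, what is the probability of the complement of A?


P(A') = 1 - P(A) = 1 - 9/13 = 4/13

4/13


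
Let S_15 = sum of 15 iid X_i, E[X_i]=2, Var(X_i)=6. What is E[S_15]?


E[S_n] = n*E[X_1] = 15*2 = 30

30
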